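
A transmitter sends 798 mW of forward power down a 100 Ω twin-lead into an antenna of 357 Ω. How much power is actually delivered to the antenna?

Γ = (357 − 100)/(357 + 100) = 0.562
|Γ|² = 0.316
P_refl = |Γ|²·P_inc = 252 mW, P_del = (1 − |Γ|²)·P_inc = 546 mW

P_delivered ≈ 546 mW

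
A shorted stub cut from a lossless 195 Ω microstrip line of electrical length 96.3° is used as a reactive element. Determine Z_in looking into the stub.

tan(βl) = -9.06
For a shorted stub, Z_in = jZ_0·tan(βl)

Z_in ≈ −j1770 Ω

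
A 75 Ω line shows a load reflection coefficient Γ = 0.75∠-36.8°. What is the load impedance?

Z_L ≈ 90.8 − j186 Ω

Z_L = Z_0·(1 + Γ)/(1 − Γ) = 75·(1.6 − j0.449)/(0.399 + j0.449)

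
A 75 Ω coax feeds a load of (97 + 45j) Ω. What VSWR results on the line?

Γ = (Z_L − Z_0)/(Z_L + Z_0) = (22 + j45)/(172 + j45)
|Γ| = 50.1/178 = 0.282
VSWR = (1 + |Γ|)/(1 − |Γ|) = 1.28/0.718

VSWR ≈ 1.78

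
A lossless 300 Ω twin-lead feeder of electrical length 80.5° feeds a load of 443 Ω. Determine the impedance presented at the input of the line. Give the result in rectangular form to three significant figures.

Z_in ≈ 206 − j26.8 Ω

tan(βl) = tan(80.5°) = 5.98
Z_in = Z_0·(Z_L + jZ_0·tanβl)/(Z_0 + jZ_L·tanβl)
     = 300·(443 + j1790)/(300 + j2650)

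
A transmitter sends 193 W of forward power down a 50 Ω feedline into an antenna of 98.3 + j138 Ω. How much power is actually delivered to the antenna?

P_delivered ≈ 92.5 W

|Γ| = |(48.3 + j138)/(148.3 + j138)| = 0.722
|Γ|² = 0.521
P_refl = |Γ|²·P_inc = 101 W, P_del = (1 − |Γ|²)·P_inc = 92.5 W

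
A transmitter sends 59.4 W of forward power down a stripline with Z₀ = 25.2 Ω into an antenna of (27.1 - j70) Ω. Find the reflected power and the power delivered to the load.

|Γ| = |(1.9 − j70)/(52.3 − j70)| = 0.801
|Γ|² = 0.642
P_refl = |Γ|²·P_inc = 38.1 W, P_del = (1 − |Γ|²)·P_inc = 21.3 W

P_reflected ≈ 38.1 W; P_delivered ≈ 21.3 W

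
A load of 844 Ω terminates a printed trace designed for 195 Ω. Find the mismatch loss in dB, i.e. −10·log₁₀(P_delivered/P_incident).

Γ = (844 − 195)/(844 + 195) = 0.625
|Γ|² = 0.39, so P_del/P_inc = 1 − |Γ|² = 0.61
ML = −10·log₁₀(1 − |Γ|²)

mismatch loss ≈ 2.15 dB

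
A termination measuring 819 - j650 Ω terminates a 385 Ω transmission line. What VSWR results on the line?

Γ = (Z_L − Z_0)/(Z_L + Z_0) = (434 − j650)/(1204 − j650)
|Γ| = 782/1370 = 0.571
VSWR = (1 + |Γ|)/(1 − |Γ|) = 1.57/0.429

VSWR ≈ 3.66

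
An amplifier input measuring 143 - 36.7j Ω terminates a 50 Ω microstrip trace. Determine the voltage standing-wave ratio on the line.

VSWR ≈ 3.07

Γ = (Z_L − Z_0)/(Z_L + Z_0) = (93 − j36.7)/(193 − j36.7)
|Γ| = 100/196 = 0.509
VSWR = (1 + |Γ|)/(1 − |Γ|) = 1.51/0.491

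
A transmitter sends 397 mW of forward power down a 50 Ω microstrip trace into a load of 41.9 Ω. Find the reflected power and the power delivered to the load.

Γ = (41.9 − 50)/(41.9 + 50) = -0.0881
|Γ|² = 0.00777
P_refl = |Γ|²·P_inc = 3.08 mW, P_del = (1 − |Γ|²)·P_inc = 394 mW

P_reflected ≈ 3.08 mW; P_delivered ≈ 394 mW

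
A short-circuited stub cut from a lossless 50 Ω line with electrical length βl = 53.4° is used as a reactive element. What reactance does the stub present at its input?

X_in ≈ 67.3 Ω (inductive)

tan(βl) = 1.35
For a short-circuited stub, Z_in = jZ_0·tan(βl)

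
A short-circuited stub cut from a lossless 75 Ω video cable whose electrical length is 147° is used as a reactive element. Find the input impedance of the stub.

tan(βl) = -0.649
For a short-circuited stub, Z_in = jZ_0·tan(βl)

Z_in ≈ −j48.7 Ω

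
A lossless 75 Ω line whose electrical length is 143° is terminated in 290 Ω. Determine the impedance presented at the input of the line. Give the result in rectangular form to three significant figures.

tan(βl) = tan(143°) = -0.754
Z_in = Z_0·(Z_L + jZ_0·tanβl)/(Z_0 + jZ_L·tanβl)
     = 75·(290 − j56.5)/(75 − j219)

Z_in ≈ 47.9 + j83.1 Ω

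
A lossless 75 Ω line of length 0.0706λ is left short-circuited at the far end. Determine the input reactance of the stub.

X_in ≈ 35.6 Ω (inductive)

βl = 2π × 0.0706 = 25.4°
tan(βl) = 0.475
For a short-circuited stub, Z_in = jZ_0·tan(βl)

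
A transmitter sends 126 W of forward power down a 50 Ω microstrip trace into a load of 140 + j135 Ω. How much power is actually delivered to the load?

P_delivered ≈ 64.9 W

|Γ| = |(90 + j135)/(190 + j135)| = 0.696
|Γ|² = 0.485
P_refl = |Γ|²·P_inc = 61.1 W, P_del = (1 − |Γ|²)·P_inc = 64.9 W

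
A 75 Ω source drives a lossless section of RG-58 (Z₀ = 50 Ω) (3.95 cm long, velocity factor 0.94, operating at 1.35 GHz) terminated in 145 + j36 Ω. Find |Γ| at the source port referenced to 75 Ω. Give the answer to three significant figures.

λ = v/f = 0.94·c / 1.35 GHz = 0.209 m
βl = 2π·l/λ = 2π × 0.189 = 68.1°
tan(βl) = 2.48
Z_in = Z_0·(Z_L + jZ_0·tanβl)/(Z_0 + jZ_L·tanβl) = 19.8 − j22.3 Ω
Γ_s = (Z_in − Z_s)/(Z_in + Z_s) = (-55.2 − j22.3)/(94.8 − j22.3), |Γ_s| = 0.611

|Γ| ≈ 0.611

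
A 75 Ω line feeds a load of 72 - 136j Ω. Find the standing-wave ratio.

VSWR ≈ 5.24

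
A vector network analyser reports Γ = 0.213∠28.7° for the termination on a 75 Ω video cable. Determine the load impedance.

Z_L = Z_0·(1 + Γ)/(1 − Γ) = 75·(1.19 + j0.102)/(0.813 − j0.102)

Z_L ≈ 107 + j22.8 Ω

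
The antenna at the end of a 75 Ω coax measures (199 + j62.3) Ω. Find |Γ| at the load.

|Γ| ≈ 0.494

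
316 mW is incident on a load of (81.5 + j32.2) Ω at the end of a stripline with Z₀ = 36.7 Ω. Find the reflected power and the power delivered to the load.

P_reflected ≈ 64.1 mW; P_delivered ≈ 252 mW

|Γ| = |(44.8 + j32.2)/(118.2 + j32.2)| = 0.45
|Γ|² = 0.203
P_refl = |Γ|²·P_inc = 64.1 mW, P_del = (1 − |Γ|²)·P_inc = 252 mW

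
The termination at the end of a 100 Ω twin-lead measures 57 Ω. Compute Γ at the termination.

Γ = -0.274

Γ = (Z_L − Z_0)/(Z_L + Z_0) = (57 − 100)/(57 + 100) = -43/157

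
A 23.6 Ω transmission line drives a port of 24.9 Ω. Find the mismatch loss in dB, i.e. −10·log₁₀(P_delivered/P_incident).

Γ = (24.9 − 23.6)/(24.9 + 23.6) = 0.0268
|Γ|² = 0.000718, so P_del/P_inc = 1 − |Γ|² = 0.999
ML = −10·log₁₀(1 − |Γ|²)

mismatch loss ≈ 0.00312 dB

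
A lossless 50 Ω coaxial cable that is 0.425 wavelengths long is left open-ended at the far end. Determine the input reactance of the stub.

βl = 2π × 0.425 = 153°
tan(βl) = -0.51
For an open-ended stub, Z_in = −jZ_0·cot(βl) = −jZ_0/tan(βl)

X_in ≈ 98.1 Ω (inductive)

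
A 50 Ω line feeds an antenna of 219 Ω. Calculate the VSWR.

For a purely resistive load, VSWR = R_L/Z_0 or Z_0/R_L (whichever > 1) = 219/50

VSWR ≈ 4.38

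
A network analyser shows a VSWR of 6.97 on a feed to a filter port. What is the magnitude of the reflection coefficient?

|Γ| = (S − 1)/(S + 1) = (6.97 − 1)/(6.97 + 1) = 5.97/7.97

|Γ| ≈ 0.749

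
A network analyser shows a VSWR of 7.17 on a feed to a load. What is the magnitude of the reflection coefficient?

|Γ| = (S − 1)/(S + 1) = (7.17 − 1)/(7.17 + 1) = 6.17/8.17

|Γ| ≈ 0.755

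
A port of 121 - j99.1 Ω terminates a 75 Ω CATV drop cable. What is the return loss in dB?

RL ≈ 6.06 dB

Γ = (46 − j99.1)/(196 − j99.1), |Γ| = 0.497
RL = −20·log₁₀|Γ| = −20·log₁₀(0.497)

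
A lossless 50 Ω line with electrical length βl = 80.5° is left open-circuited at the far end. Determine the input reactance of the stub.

X_in ≈ -8.37 Ω (capacitive)

tan(βl) = 5.98
For an open-circuited stub, Z_in = −jZ_0·cot(βl) = −jZ_0/tan(βl)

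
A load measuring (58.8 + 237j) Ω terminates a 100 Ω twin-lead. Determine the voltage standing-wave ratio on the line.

VSWR ≈ 11.8

Γ = (Z_L − Z_0)/(Z_L + Z_0) = (-41.2 + j237)/(158.8 + j237)
|Γ| = 241/285 = 0.843
VSWR = (1 + |Γ|)/(1 − |Γ|) = 1.84/0.157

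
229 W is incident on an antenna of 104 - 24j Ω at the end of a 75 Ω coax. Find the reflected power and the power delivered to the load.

P_reflected ≈ 9.95 W; P_delivered ≈ 219 W

|Γ| = |(29 − j24)/(179 − j24)| = 0.208
|Γ|² = 0.0434
P_refl = |Γ|²·P_inc = 9.95 W, P_del = (1 − |Γ|²)·P_inc = 219 W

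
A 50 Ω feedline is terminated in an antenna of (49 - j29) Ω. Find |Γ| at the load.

|Γ| ≈ 0.281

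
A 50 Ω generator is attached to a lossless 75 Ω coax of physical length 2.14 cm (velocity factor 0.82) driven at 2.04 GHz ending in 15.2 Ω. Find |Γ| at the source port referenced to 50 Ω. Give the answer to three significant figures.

|Γ| ≈ 0.738

λ = v/f = 0.82·c / 2.04 GHz = 0.121 m
βl = 2π·l/λ = 2π × 0.177 = 63.9°
tan(βl) = 2.04
Z_in = Z_0·(Z_L + jZ_0·tanβl)/(Z_0 + jZ_L·tanβl) = 67 + j125 Ω
Γ_s = (Z_in − Z_s)/(Z_in + Z_s) = (17 + j125)/(117 + j125), |Γ_s| = 0.738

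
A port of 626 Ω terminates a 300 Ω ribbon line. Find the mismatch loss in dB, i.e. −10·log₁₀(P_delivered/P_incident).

Γ = (626 − 300)/(626 + 300) = 0.352
|Γ|² = 0.124, so P_del/P_inc = 1 − |Γ|² = 0.876
ML = −10·log₁₀(1 − |Γ|²)

mismatch loss ≈ 0.575 dB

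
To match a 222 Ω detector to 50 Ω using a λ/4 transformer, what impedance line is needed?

Z_qwt = √(Z_0·R_L) = √(50 × 222) = √11100

Z_qwt ≈ 105 Ω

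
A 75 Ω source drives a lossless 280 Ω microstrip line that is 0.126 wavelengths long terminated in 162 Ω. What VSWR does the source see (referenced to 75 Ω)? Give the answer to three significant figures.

VSWR ≈ 4.41

βl = 2π × 0.126 = 45.4°
tan(βl) = 1.01
Z_in = Z_0·(Z_L + jZ_0·tanβl)/(Z_0 + jZ_L·tanβl) = 244 + j140 Ω
Γ_s = (Z_in − Z_s)/(Z_in + Z_s) = (169 + j140)/(319 + j140), |Γ_s| = 0.631
VSWR = (1 + |Γ_s|)/(1 − |Γ_s|)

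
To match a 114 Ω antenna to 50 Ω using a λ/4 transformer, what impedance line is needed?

Z_qwt ≈ 75.5 Ω

Z_qwt = √(Z_0·R_L) = √(50 × 114) = √5700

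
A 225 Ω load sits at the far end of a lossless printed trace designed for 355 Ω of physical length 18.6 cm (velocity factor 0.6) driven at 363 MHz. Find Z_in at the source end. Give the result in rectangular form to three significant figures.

Z_in ≈ 321 − j151 Ω

λ = v/f = 0.6·c / 363 MHz = 0.496 m
βl = 2π·l/λ = 2π × 0.375 = 135°
tan(βl) = tan(135°) = -0.999
Z_in = Z_0·(Z_L + jZ_0·tanβl)/(Z_0 + jZ_L·tanβl)
     = 355·(225 − j355)/(355 − j225)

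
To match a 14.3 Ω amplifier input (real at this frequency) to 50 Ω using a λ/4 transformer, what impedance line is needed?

Z_qwt ≈ 26.7 Ω

Z_qwt = √(Z_0·R_L) = √(50 × 14.3) = √715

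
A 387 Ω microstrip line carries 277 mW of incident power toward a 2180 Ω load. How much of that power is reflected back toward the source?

P_reflected ≈ 135 mW

Γ = (2180 − 387)/(2180 + 387) = 0.698
|Γ|² = 0.488
P_refl = |Γ|²·P_inc = 135 mW, P_del = (1 − |Γ|²)·P_inc = 142 mW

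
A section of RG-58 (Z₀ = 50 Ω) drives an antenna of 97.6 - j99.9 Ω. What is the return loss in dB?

Γ = (47.6 − j99.9)/(147.6 − j99.9), |Γ| = 0.621
RL = −20·log₁₀|Γ| = −20·log₁₀(0.621)

RL ≈ 4.14 dB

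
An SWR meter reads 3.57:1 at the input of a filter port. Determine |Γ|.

|Γ| ≈ 0.562

|Γ| = (S − 1)/(S + 1) = (3.57 − 1)/(3.57 + 1) = 2.57/4.57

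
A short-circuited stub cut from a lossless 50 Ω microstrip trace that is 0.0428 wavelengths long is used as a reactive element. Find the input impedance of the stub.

βl = 2π × 0.0428 = 15.4°
tan(βl) = 0.276
For a short-circuited stub, Z_in = jZ_0·tan(βl)

Z_in ≈ +j13.8 Ω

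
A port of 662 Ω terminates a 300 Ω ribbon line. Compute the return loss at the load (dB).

RL ≈ 8.49 dB

Γ = (662 − 300)/(662 + 300) = 0.376
RL = −20·log₁₀|Γ| = −20·log₁₀(0.376)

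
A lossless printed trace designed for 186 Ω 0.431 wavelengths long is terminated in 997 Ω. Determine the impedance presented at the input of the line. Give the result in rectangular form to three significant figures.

βl = 2π × 0.431 = 155°
tan(βl) = tan(155°) = -0.463
Z_in = Z_0·(Z_L + jZ_0·tanβl)/(Z_0 + jZ_L·tanβl)
     = 186·(997 − j86.1)/(186 − j462)

Z_in ≈ 169 + j334 Ω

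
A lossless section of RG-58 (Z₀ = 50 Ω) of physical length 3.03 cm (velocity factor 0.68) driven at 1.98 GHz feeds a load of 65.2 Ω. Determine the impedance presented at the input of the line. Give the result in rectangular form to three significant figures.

Z_in ≈ 39.6 + j5.59 Ω

λ = v/f = 0.68·c / 1.98 GHz = 0.103 m
βl = 2π·l/λ = 2π × 0.294 = 106°
tan(βl) = tan(106°) = -3.52
Z_in = Z_0·(Z_L + jZ_0·tanβl)/(Z_0 + jZ_L·tanβl)
     = 50·(65.2 − j176)/(50 − j229)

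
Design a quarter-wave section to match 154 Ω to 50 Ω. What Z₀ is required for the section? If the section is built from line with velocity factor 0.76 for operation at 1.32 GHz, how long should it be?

Z_qwt = √(Z_0·R_L) = √(50 × 154) = √7700
λ = 0.76·c/f = 0.173 m, so l = λ/4 = 0.0432 m

Z_qwt ≈ 87.7 Ω; length ≈ 4.32 cm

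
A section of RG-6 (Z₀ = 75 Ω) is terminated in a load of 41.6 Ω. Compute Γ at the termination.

Γ = -0.286

Γ = (Z_L − Z_0)/(Z_L + Z_0) = (41.6 − 75)/(41.6 + 75) = -33.4/116.6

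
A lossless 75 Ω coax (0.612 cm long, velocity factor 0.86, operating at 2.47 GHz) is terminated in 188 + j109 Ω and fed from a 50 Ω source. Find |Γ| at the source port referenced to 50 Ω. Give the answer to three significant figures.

λ = v/f = 0.86·c / 2.47 GHz = 0.104 m
βl = 2π·l/λ = 2π × 0.0586 = 21.1°
tan(βl) = 0.386
Z_in = Z_0·(Z_L + jZ_0·tanβl)/(Z_0 + jZ_L·tanβl) = 191 − j107 Ω
Γ_s = (Z_in − Z_s)/(Z_in + Z_s) = (141 − j107)/(241 − j107), |Γ_s| = 0.672

|Γ| ≈ 0.672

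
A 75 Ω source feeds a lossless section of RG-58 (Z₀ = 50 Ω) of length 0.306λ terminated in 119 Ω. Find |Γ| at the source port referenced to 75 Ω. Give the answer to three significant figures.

|Γ| ≈ 0.541

βl = 2π × 0.306 = 110°
tan(βl) = -2.72
Z_in = Z_0·(Z_L + jZ_0·tanβl)/(Z_0 + jZ_L·tanβl) = 23.3 + j14.8 Ω
Γ_s = (Z_in − Z_s)/(Z_in + Z_s) = (-51.7 + j14.8)/(98.3 + j14.8), |Γ_s| = 0.541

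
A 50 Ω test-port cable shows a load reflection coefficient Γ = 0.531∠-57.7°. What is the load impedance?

Z_L ≈ 50.2 − j62.8 Ω

Z_L = Z_0·(1 + Γ)/(1 − Γ) = 50·(1.28 − j0.449)/(0.716 + j0.449)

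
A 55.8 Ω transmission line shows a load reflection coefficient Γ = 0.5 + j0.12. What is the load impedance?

Z_L ≈ 155 + j50.7 Ω

Z_L = Z_0·(1 + Γ)/(1 − Γ) = 55.8·(1.5 + j0.12)/(0.5 − j0.12)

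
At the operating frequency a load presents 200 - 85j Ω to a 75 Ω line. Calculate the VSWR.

Γ = (Z_L − Z_0)/(Z_L + Z_0) = (125 − j85)/(275 − j85)
|Γ| = 151/288 = 0.525
VSWR = (1 + |Γ|)/(1 − |Γ|) = 1.53/0.475

VSWR ≈ 3.21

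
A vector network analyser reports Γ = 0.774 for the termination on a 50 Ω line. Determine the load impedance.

Z_L = Z_0·(1 + Γ)/(1 − Γ) = 50·(1.77)/(0.226)

Z_L ≈ 392 Ω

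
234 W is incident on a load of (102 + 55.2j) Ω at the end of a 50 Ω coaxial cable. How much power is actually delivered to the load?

|Γ| = |(52 + j55.2)/(152 + j55.2)| = 0.469
|Γ|² = 0.22
P_refl = |Γ|²·P_inc = 51.5 W, P_del = (1 − |Γ|²)·P_inc = 183 W

P_delivered ≈ 183 W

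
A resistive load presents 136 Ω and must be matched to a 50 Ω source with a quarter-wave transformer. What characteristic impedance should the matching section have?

Z_qwt = √(Z_0·R_L) = √(50 × 136) = √6800

Z_qwt ≈ 82.5 Ω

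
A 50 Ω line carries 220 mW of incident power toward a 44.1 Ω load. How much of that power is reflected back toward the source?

Γ = (44.1 − 50)/(44.1 + 50) = -0.0627
|Γ|² = 0.00393
P_refl = |Γ|²·P_inc = 0.865 mW, P_del = (1 − |Γ|²)·P_inc = 219 mW

P_reflected ≈ 0.865 mW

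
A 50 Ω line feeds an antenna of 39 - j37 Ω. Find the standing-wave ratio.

VSWR ≈ 2.34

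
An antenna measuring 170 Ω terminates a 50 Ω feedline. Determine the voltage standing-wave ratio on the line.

VSWR ≈ 3.4

Γ = (170 − 50)/(170 + 50) = 0.545
VSWR = (1 + 0.545)/(1 − 0.545)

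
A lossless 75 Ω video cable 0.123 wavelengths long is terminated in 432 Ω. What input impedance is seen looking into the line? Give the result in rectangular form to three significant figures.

βl = 2π × 0.123 = 44.3°
tan(βl) = tan(44.3°) = 0.975
Z_in = Z_0·(Z_L + jZ_0·tanβl)/(Z_0 + jZ_L·tanβl)
     = 75·(432 + j73.1)/(75 + j421)

Z_in ≈ 25.9 − j72.3 Ω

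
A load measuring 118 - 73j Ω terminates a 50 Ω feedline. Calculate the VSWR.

Γ = (Z_L − Z_0)/(Z_L + Z_0) = (68 − j73)/(168 − j73)
|Γ| = 99.8/183 = 0.545
VSWR = (1 + |Γ|)/(1 − |Γ|) = 1.54/0.455

VSWR ≈ 3.39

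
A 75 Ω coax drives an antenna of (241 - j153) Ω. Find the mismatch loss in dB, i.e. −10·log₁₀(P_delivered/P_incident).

mismatch loss ≈ 2.32 dB

Γ = (166 − j153)/(316 − j153), |Γ| = 0.643
|Γ|² = 0.413, so P_del/P_inc = 1 − |Γ|² = 0.587
ML = −10·log₁₀(1 − |Γ|²)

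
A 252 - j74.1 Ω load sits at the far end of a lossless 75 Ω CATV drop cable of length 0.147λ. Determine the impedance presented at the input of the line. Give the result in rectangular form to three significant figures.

βl = 2π × 0.147 = 52.9°
tan(βl) = tan(52.9°) = 1.32
Z_in = Z_0·(Z_L + jZ_0·tanβl)/(Z_0 + jZ_L·tanβl)
     = 75·(252 + j25.1)/(173 + j333)

Z_in ≈ 27.6 − j42.3 Ω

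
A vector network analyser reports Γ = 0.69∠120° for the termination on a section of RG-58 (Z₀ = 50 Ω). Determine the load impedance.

Z_L ≈ 12.1 + j27.6 Ω

Z_L = Z_0·(1 + Γ)/(1 − Γ) = 50·(0.655 + j0.598)/(1.34 − j0.598)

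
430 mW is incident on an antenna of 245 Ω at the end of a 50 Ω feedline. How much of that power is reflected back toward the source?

P_reflected ≈ 188 mW

Γ = (245 − 50)/(245 + 50) = 0.661
|Γ|² = 0.437
P_refl = |Γ|²·P_inc = 188 mW, P_del = (1 − |Γ|²)·P_inc = 242 mW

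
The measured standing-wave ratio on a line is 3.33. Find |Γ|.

|Γ| = (S − 1)/(S + 1) = (3.33 − 1)/(3.33 + 1) = 2.33/4.33

|Γ| ≈ 0.538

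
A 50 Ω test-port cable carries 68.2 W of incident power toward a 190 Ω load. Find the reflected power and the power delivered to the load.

Γ = (190 − 50)/(190 + 50) = 0.583
|Γ|² = 0.34
P_refl = |Γ|²·P_inc = 23.2 W, P_del = (1 − |Γ|²)·P_inc = 45 W

P_reflected ≈ 23.2 W; P_delivered ≈ 45 W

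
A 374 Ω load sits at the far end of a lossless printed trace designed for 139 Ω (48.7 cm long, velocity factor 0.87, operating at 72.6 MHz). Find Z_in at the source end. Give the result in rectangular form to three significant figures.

Z_in ≈ 82.6 − j94.9 Ω

λ = v/f = 0.87·c / 72.6 MHz = 3.6 m
βl = 2π·l/λ = 2π × 0.135 = 48.8°
tan(βl) = tan(48.8°) = 1.14
Z_in = Z_0·(Z_L + jZ_0·tanβl)/(Z_0 + jZ_L·tanβl)
     = 139·(374 + j159)/(139 + j427)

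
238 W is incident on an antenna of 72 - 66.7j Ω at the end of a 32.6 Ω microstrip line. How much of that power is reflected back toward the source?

|Γ| = |(39.4 − j66.7)/(104.6 − j66.7)| = 0.624
|Γ|² = 0.39
P_refl = |Γ|²·P_inc = 92.8 W, P_del = (1 − |Γ|²)·P_inc = 145 W

P_reflected ≈ 92.8 W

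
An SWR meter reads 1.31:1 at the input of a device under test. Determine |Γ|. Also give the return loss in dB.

|Γ| ≈ 0.134; return loss ≈ 17.4 dB

|Γ| = (S − 1)/(S + 1) = (1.31 − 1)/(1.31 + 1) = 0.31/2.31
RL = −20·log₁₀|Γ| = −20·log₁₀(0.134)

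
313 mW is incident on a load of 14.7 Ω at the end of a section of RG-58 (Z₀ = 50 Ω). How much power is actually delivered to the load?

P_delivered ≈ 220 mW

Γ = (14.7 − 50)/(14.7 + 50) = -0.546
|Γ|² = 0.298
P_refl = |Γ|²·P_inc = 93.2 mW, P_del = (1 − |Γ|²)·P_inc = 220 mW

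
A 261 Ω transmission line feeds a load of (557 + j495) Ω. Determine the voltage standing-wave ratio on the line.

VSWR ≈ 4.04

Γ = (Z_L − Z_0)/(Z_L + Z_0) = (296 + j495)/(818 + j495)
|Γ| = 577/956 = 0.603
VSWR = (1 + |Γ|)/(1 − |Γ|) = 1.6/0.397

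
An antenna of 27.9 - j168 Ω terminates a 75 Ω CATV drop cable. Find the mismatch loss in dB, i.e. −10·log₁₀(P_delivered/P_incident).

mismatch loss ≈ 6.66 dB

Γ = (-47.1 − j168)/(102.9 − j168), |Γ| = 0.886
|Γ|² = 0.784, so P_del/P_inc = 1 − |Γ|² = 0.216
ML = −10·log₁₀(1 − |Γ|²)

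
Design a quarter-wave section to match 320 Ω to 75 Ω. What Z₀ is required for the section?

Z_qwt ≈ 155 Ω

Z_qwt = √(Z_0·R_L) = √(75 × 320) = √24000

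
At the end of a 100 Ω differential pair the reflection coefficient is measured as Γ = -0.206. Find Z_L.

Z_L = Z_0·(1 + Γ)/(1 − Γ) = 100·(0.794)/(1.21)

Z_L ≈ 65.8 Ω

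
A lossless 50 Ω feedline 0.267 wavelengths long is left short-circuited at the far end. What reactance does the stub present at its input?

βl = 2π × 0.267 = 96.1°
tan(βl) = -9.33
For a short-circuited stub, Z_in = jZ_0·tan(βl)

X_in ≈ -466 Ω (capacitive)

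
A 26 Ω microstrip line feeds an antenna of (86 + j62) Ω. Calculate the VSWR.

VSWR ≈ 5.13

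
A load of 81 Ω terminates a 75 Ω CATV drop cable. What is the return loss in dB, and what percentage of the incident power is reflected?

Γ = (81 − 75)/(81 + 75) = 0.0385
RL = −20·log₁₀(0.0385) = 28.3 dB
P_refl/P_inc = |Γ|² = 0.00148

RL ≈ 28.3 dB; 0.148% of incident power reflected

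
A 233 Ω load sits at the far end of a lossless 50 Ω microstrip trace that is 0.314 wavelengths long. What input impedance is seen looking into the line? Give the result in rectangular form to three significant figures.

Z_in ≈ 12.6 + j20.1 Ω

βl = 2π × 0.314 = 113°
tan(βl) = tan(113°) = -2.35
Z_in = Z_0·(Z_L + jZ_0·tanβl)/(Z_0 + jZ_L·tanβl)
     = 50·(233 − j118)/(50 − j548)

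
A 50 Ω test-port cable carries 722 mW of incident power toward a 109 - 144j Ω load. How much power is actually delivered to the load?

|Γ| = |(59 − j144)/(159 − j144)| = 0.725
|Γ|² = 0.526
P_refl = |Γ|²·P_inc = 380 mW, P_del = (1 − |Γ|²)·P_inc = 342 mW

P_delivered ≈ 342 mW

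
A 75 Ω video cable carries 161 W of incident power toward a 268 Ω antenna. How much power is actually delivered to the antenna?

P_delivered ≈ 110 W

Γ = (268 − 75)/(268 + 75) = 0.563
|Γ|² = 0.317
P_refl = |Γ|²·P_inc = 51 W, P_del = (1 − |Γ|²)·P_inc = 110 W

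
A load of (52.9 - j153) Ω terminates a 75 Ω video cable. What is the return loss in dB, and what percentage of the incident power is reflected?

Γ = (-22.1 − j153)/(127.9 − j153), |Γ| = 0.775
RL = −20·log₁₀(0.775) = 2.21 dB
P_refl/P_inc = |Γ|² = 0.601

RL ≈ 2.21 dB; 60.1% of incident power reflected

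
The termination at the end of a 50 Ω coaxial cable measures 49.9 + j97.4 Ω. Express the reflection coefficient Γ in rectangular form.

Γ ≈ 0.487 + j0.5

Γ = (Z_L − Z_0)/(Z_L + Z_0) = (-0.1 + j97.4)/(99.9 + j97.4)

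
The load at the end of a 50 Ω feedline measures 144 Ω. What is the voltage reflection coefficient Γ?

Γ = 0.485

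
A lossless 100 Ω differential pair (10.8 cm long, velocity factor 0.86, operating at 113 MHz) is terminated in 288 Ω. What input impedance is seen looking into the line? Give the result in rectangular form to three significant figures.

λ = v/f = 0.86·c / 113 MHz = 2.28 m
βl = 2π·l/λ = 2π × 0.0473 = 17°
tan(βl) = tan(17°) = 0.306
Z_in = Z_0·(Z_L + jZ_0·tanβl)/(Z_0 + jZ_L·tanβl)
     = 100·(288 + j30.6)/(100 + j88.2)

Z_in ≈ 177 − j126 Ω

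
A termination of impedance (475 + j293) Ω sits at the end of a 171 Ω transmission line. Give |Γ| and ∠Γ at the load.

Γ ≈ 0.595 ∠ 19.5°

Γ = (Z_L − Z_0)/(Z_L + Z_0) = (304 + j293)/(646 + j293)
|Γ| = 422/709 = 0.595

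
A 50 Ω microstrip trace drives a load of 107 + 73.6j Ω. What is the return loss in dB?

Γ = (57 + j73.6)/(157 + j73.6), |Γ| = 0.537
RL = −20·log₁₀|Γ| = −20·log₁₀(0.537)

RL ≈ 5.4 dB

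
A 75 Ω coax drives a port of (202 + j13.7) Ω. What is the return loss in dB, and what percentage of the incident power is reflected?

Γ = (127 + j13.7)/(277 + j13.7), |Γ| = 0.461
RL = −20·log₁₀(0.461) = 6.73 dB
P_refl/P_inc = |Γ|² = 0.212

RL ≈ 6.73 dB; 21.2% of incident power reflected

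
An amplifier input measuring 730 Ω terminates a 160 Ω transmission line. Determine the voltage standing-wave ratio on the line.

VSWR ≈ 4.56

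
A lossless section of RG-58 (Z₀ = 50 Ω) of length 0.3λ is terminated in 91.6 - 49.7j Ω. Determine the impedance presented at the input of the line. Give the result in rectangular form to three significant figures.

Z_in ≈ 26.6 + j26 Ω

βl = 2π × 0.3 = 108°
tan(βl) = tan(108°) = -3.08
Z_in = Z_0·(Z_L + jZ_0·tanβl)/(Z_0 + jZ_L·tanβl)
     = 50·(91.6 − j204)/(-103 − j282)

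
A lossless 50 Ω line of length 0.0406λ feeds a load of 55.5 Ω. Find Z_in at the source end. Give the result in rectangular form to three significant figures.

Z_in ≈ 54.7 − j2.79 Ω

βl = 2π × 0.0406 = 14.6°
tan(βl) = tan(14.6°) = 0.261
Z_in = Z_0·(Z_L + jZ_0·tanβl)/(Z_0 + jZ_L·tanβl)
     = 50·(55.5 + j13)/(50 + j14.5)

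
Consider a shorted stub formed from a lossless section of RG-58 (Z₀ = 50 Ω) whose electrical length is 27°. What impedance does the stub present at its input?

Z_in ≈ +j25.5 Ω

tan(βl) = 0.51
For a shorted stub, Z_in = jZ_0·tan(βl)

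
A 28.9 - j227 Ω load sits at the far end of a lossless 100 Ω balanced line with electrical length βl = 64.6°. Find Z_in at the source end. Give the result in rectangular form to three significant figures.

Z_in ≈ 4.65 − j3.33 Ω

tan(βl) = tan(64.6°) = 2.11
Z_in = Z_0·(Z_L + jZ_0·tanβl)/(Z_0 + jZ_L·tanβl)
     = 100·(28.9 − j16.4)/(578 + j60.9)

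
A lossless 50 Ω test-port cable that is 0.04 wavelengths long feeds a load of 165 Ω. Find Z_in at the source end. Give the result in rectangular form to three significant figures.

Z_in ≈ 102 − j73.9 Ω

βl = 2π × 0.04 = 14.4°
tan(βl) = tan(14.4°) = 0.257
Z_in = Z_0·(Z_L + jZ_0·tanβl)/(Z_0 + jZ_L·tanβl)
     = 50·(165 + j12.8)/(50 + j42.4)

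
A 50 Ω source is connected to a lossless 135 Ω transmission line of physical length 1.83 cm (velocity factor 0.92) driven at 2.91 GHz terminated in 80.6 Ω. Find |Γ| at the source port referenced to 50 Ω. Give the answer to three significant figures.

λ = v/f = 0.92·c / 2.91 GHz = 0.0948 m
βl = 2π·l/λ = 2π × 0.193 = 69.5°
tan(βl) = 2.67
Z_in = Z_0·(Z_L + jZ_0·tanβl)/(Z_0 + jZ_L·tanβl) = 185 + j65.5 Ω
Γ_s = (Z_in − Z_s)/(Z_in + Z_s) = (135 + j65.5)/(235 + j65.5), |Γ_s| = 0.615

|Γ| ≈ 0.615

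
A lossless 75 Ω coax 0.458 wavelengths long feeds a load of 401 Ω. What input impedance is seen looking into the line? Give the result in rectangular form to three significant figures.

βl = 2π × 0.458 = 165°
tan(βl) = tan(165°) = -0.27
Z_in = Z_0·(Z_L + jZ_0·tanβl)/(Z_0 + jZ_L·tanβl)
     = 75·(401 − j20.3)/(75 − j108)

Z_in ≈ 139 + j181 Ω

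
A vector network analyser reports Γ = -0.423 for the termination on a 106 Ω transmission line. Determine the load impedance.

Z_L = Z_0·(1 + Γ)/(1 − Γ) = 106·(0.577)/(1.42)

Z_L ≈ 43 Ω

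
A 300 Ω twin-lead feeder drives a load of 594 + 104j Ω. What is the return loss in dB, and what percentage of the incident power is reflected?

Γ = (294 + j104)/(894 + j104), |Γ| = 0.346
RL = −20·log₁₀(0.346) = 9.21 dB
P_refl/P_inc = |Γ|² = 0.12

RL ≈ 9.21 dB; 12% of incident power reflected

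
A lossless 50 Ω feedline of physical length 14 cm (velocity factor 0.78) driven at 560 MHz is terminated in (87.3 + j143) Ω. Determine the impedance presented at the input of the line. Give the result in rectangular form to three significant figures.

λ = v/f = 0.78·c / 560 MHz = 0.418 m
βl = 2π·l/λ = 2π × 0.335 = 121°
tan(βl) = tan(121°) = -1.69
Z_in = Z_0·(Z_L + jZ_0·tanβl)/(Z_0 + jZ_L·tanβl)
     = 50·(87.3 + j58.5)/(292 − j148)

Z_in ≈ 7.88 + j14 Ω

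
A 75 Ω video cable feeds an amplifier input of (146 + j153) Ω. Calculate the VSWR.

Γ = (Z_L − Z_0)/(Z_L + Z_0) = (71 + j153)/(221 + j153)
|Γ| = 169/269 = 0.628
VSWR = (1 + |Γ|)/(1 − |Γ|) = 1.63/0.372

VSWR ≈ 4.37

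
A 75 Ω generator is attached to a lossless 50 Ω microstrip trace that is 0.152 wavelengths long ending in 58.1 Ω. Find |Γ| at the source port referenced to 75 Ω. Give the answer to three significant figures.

βl = 2π × 0.152 = 54.7°
tan(βl) = 1.41
Z_in = Z_0·(Z_L + jZ_0·tanβl)/(Z_0 + jZ_L·tanβl) = 47.1 − j6.69 Ω
Γ_s = (Z_in − Z_s)/(Z_in + Z_s) = (-27.9 − j6.69)/(122 − j6.69), |Γ_s| = 0.235

|Γ| ≈ 0.235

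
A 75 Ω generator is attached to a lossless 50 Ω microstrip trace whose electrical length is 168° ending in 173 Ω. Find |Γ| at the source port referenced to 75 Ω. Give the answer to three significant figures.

|Γ| ≈ 0.42

tan(βl) = -0.213
Z_in = Z_0·(Z_L + jZ_0·tanβl)/(Z_0 + jZ_L·tanβl) = 117 + j75.7 Ω
Γ_s = (Z_in − Z_s)/(Z_in + Z_s) = (42.3 + j75.7)/(192 + j75.7), |Γ_s| = 0.42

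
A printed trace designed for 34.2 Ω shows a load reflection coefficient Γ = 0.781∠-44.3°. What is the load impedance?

Z_L = Z_0·(1 + Γ)/(1 − Γ) = 34.2·(1.56 − j0.545)/(0.441 + j0.545)

Z_L ≈ 27.1 − j75.8 Ω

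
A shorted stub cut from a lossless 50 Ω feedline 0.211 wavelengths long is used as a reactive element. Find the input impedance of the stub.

Z_in ≈ +j200 Ω

βl = 2π × 0.211 = 76°
tan(βl) = 4
For a shorted stub, Z_in = jZ_0·tan(βl)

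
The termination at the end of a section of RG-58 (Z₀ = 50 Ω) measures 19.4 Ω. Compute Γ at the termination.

Γ = -0.441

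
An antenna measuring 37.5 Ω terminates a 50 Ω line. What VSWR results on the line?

Γ = (37.5 − 50)/(37.5 + 50) = -0.143
VSWR = (1 + 0.143)/(1 − 0.143)

VSWR ≈ 1.33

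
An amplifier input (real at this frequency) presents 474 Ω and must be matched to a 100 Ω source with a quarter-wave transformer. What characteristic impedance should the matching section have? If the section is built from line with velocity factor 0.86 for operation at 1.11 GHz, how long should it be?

Z_qwt = √(Z_0·R_L) = √(100 × 474) = √47400
λ = 0.86·c/f = 0.232 m, so l = λ/4 = 0.0581 m

Z_qwt ≈ 218 Ω; length ≈ 5.81 cm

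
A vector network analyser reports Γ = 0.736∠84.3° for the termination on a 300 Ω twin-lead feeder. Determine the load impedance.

Z_L ≈ 98.5 + j315 Ω

Z_L = Z_0·(1 + Γ)/(1 − Γ) = 300·(1.07 + j0.732)/(0.927 − j0.732)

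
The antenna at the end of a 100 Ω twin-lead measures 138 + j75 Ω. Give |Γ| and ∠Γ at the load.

Γ ≈ 0.337 ∠ 45.6°

Γ = (Z_L − Z_0)/(Z_L + Z_0) = (38 + j75)/(238 + j75)
|Γ| = 84.1/250 = 0.337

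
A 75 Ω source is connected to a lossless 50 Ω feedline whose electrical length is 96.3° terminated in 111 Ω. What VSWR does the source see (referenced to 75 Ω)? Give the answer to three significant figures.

VSWR ≈ 3.31

tan(βl) = -9.06
Z_in = Z_0·(Z_L + jZ_0·tanβl)/(Z_0 + jZ_L·tanβl) = 22.7 + j4.39 Ω
Γ_s = (Z_in − Z_s)/(Z_in + Z_s) = (-52.3 + j4.39)/(97.7 + j4.39), |Γ_s| = 0.536
VSWR = (1 + |Γ_s|)/(1 − |Γ_s|)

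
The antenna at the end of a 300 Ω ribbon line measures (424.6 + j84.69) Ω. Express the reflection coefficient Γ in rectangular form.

Γ = (Z_L − Z_0)/(Z_L + Z_0) = (124.6 + j84.69)/(724.6 + j84.69)

Γ ≈ 0.183 + j0.0955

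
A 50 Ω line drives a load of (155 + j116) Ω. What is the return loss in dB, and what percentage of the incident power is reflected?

RL ≈ 3.55 dB; 44.1% of incident power reflected

Γ = (105 + j116)/(205 + j116), |Γ| = 0.664
RL = −20·log₁₀(0.664) = 3.55 dB
P_refl/P_inc = |Γ|² = 0.441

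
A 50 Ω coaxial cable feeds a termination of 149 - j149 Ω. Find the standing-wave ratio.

VSWR ≈ 6.13

Γ = (Z_L − Z_0)/(Z_L + Z_0) = (99 − j149)/(199 − j149)
|Γ| = 179/249 = 0.72
VSWR = (1 + |Γ|)/(1 − |Γ|) = 1.72/0.28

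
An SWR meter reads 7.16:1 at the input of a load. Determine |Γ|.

|Γ| ≈ 0.755

|Γ| = (S − 1)/(S + 1) = (7.16 − 1)/(7.16 + 1) = 6.16/8.16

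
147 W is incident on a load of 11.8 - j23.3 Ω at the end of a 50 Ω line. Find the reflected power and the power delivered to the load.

P_reflected ≈ 67.5 W; P_delivered ≈ 79.5 W

|Γ| = |(-38.2 − j23.3)/(61.8 − j23.3)| = 0.677
|Γ|² = 0.459
P_refl = |Γ|²·P_inc = 67.5 W, P_del = (1 − |Γ|²)·P_inc = 79.5 W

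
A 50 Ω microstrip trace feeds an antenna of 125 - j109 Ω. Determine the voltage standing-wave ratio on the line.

Γ = (Z_L − Z_0)/(Z_L + Z_0) = (75 − j109)/(175 − j109)
|Γ| = 132/206 = 0.642
VSWR = (1 + |Γ|)/(1 − |Γ|) = 1.64/0.358

VSWR ≈ 4.58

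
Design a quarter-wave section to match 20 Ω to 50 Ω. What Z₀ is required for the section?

Z_qwt ≈ 31.6 Ω

Z_qwt = √(Z_0·R_L) = √(50 × 20) = √1000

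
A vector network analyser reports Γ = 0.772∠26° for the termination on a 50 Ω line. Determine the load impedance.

Z_L = Z_0·(1 + Γ)/(1 − Γ) = 50·(1.69 + j0.338)/(0.306 − j0.338)

Z_L ≈ 97 + j163 Ω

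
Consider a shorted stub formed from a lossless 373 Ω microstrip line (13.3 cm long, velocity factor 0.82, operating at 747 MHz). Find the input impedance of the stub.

Z_in ≈ −j257 Ω

λ = v/f = 0.82·c / 747 MHz = 0.329 m
βl = 2π·l/λ = 2π × 0.404 = 145°
tan(βl) = -0.69
For a shorted stub, Z_in = jZ_0·tan(βl)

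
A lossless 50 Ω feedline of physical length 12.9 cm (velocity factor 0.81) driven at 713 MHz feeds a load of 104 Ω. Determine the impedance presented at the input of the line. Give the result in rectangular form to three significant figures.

Z_in ≈ 40.2 + j32.1 Ω

λ = v/f = 0.81·c / 713 MHz = 0.341 m
βl = 2π·l/λ = 2π × 0.379 = 136°
tan(βl) = tan(136°) = -0.957
Z_in = Z_0·(Z_L + jZ_0·tanβl)/(Z_0 + jZ_L·tanβl)
     = 50·(104 − j47.8)/(50 − j99.5)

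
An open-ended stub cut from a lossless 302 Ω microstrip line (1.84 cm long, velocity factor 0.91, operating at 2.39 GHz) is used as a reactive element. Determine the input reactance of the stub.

λ = v/f = 0.91·c / 2.39 GHz = 0.114 m
βl = 2π·l/λ = 2π × 0.161 = 58°
tan(βl) = 1.6
For an open-ended stub, Z_in = −jZ_0·cot(βl) = −jZ_0/tan(βl)

X_in ≈ -189 Ω (capacitive)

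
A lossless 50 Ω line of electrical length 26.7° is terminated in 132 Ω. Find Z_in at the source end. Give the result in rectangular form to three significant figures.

tan(βl) = tan(26.7°) = 0.503
Z_in = Z_0·(Z_L + jZ_0·tanβl)/(Z_0 + jZ_L·tanβl)
     = 50·(132 + j25.1)/(50 + j66.4)

Z_in ≈ 59.9 − j54.3 Ω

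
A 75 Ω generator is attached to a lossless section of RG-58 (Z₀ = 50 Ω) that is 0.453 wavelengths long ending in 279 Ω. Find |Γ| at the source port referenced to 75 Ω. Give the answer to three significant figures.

|Γ| ≈ 0.61

βl = 2π × 0.453 = 163°
tan(βl) = -0.304
Z_in = Z_0·(Z_L + jZ_0·tanβl)/(Z_0 + jZ_L·tanβl) = 78.5 + j118 Ω
Γ_s = (Z_in − Z_s)/(Z_in + Z_s) = (3.53 + j118)/(154 + j118), |Γ_s| = 0.61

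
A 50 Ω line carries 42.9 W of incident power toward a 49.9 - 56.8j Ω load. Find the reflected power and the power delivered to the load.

P_reflected ≈ 10.5 W; P_delivered ≈ 32.4 W

|Γ| = |(-0.1 − j56.8)/(99.9 − j56.8)| = 0.494
|Γ|² = 0.244
P_refl = |Γ|²·P_inc = 10.5 W, P_del = (1 − |Γ|²)·P_inc = 32.4 W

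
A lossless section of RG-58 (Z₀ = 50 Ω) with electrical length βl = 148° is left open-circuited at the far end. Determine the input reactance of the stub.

tan(βl) = -0.625
For an open-circuited stub, Z_in = −jZ_0·cot(βl) = −jZ_0/tan(βl)

X_in ≈ 80 Ω (inductive)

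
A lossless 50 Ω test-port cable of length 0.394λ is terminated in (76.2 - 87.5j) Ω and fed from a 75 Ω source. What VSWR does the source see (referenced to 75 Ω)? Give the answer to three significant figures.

βl = 2π × 0.394 = 142°
tan(βl) = -0.786
Z_in = Z_0·(Z_L + jZ_0·tanβl)/(Z_0 + jZ_L·tanβl) = 78.3 + j88.1 Ω
Γ_s = (Z_in − Z_s)/(Z_in + Z_s) = (3.26 + j88.1)/(153 + j88.1), |Γ_s| = 0.499
VSWR = (1 + |Γ_s|)/(1 − |Γ_s|)

VSWR ≈ 2.99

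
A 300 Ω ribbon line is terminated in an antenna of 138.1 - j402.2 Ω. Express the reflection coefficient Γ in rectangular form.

Γ ≈ 0.257 − j0.682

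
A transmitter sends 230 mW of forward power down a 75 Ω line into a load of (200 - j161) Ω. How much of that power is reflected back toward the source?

P_reflected ≈ 94.1 mW

|Γ| = |(125 − j161)/(275 − j161)| = 0.64
|Γ|² = 0.409
P_refl = |Γ|²·P_inc = 94.1 mW, P_del = (1 − |Γ|²)·P_inc = 136 mW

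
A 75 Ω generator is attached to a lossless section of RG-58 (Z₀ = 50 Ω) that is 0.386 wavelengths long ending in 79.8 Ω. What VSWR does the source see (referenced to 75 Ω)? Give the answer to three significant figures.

VSWR ≈ 1.8

βl = 2π × 0.386 = 139°
tan(βl) = -0.871
Z_in = Z_0·(Z_L + jZ_0·tanβl)/(Z_0 + jZ_L·tanβl) = 47.9 + j23 Ω
Γ_s = (Z_in − Z_s)/(Z_in + Z_s) = (-27.1 + j23)/(123 + j23), |Γ_s| = 0.284
VSWR = (1 + |Γ_s|)/(1 − |Γ_s|)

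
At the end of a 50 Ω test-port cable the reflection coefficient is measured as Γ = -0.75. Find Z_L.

Z_L = Z_0·(1 + Γ)/(1 − Γ) = 50·(0.25)/(1.75)

Z_L ≈ 7.14 Ω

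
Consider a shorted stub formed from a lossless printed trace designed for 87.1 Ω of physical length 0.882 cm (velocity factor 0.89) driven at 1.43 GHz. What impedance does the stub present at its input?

Z_in ≈ +j26.6 Ω

λ = v/f = 0.89·c / 1.43 GHz = 0.187 m
βl = 2π·l/λ = 2π × 0.0472 = 17°
tan(βl) = 0.306
For a shorted stub, Z_in = jZ_0·tan(βl)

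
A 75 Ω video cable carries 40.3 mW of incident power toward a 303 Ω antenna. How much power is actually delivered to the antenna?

Γ = (303 − 75)/(303 + 75) = 0.603
|Γ|² = 0.364
P_refl = |Γ|²·P_inc = 14.7 mW, P_del = (1 − |Γ|²)·P_inc = 25.6 mW

P_delivered ≈ 25.6 mW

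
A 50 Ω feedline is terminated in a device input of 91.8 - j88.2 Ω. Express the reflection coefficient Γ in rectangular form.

Γ ≈ 0.492 − j0.316

Γ = (Z_L − Z_0)/(Z_L + Z_0) = (41.8 − j88.2)/(141.8 − j88.2)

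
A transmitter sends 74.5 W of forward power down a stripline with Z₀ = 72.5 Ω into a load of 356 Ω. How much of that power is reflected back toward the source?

P_reflected ≈ 32.6 W

Γ = (356 − 72.5)/(356 + 72.5) = 0.662
|Γ|² = 0.438
P_refl = |Γ|²·P_inc = 32.6 W, P_del = (1 − |Γ|²)·P_inc = 41.9 W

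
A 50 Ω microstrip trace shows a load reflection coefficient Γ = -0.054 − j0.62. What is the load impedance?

Z_L = Z_0·(1 + Γ)/(1 − Γ) = 50·(0.946 − j0.62)/(1.05 + j0.62)

Z_L ≈ 20.5 − j41.5 Ω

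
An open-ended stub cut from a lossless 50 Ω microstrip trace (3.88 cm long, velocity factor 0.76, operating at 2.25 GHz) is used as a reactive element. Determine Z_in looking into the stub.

Z_in ≈ +j55.2 Ω

λ = v/f = 0.76·c / 2.25 GHz = 0.101 m
βl = 2π·l/λ = 2π × 0.383 = 138°
tan(βl) = -0.905
For an open-ended stub, Z_in = −jZ_0·cot(βl) = −jZ_0/tan(βl)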